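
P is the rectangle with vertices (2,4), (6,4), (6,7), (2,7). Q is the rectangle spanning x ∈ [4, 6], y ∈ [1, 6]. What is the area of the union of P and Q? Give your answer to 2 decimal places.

18.00

By inclusion–exclusion:
Individual areas: |P| = 12, |Q| = 10.
|P∩Q|: x∈[4,6], y∈[4,6] → 2·2 = 4.
|P ∪ Q| = 22 − 4 = 18.00.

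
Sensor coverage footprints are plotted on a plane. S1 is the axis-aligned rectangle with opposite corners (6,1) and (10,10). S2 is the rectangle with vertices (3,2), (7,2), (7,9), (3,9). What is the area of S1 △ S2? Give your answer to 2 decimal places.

50.00

|S1∩S2|: x∈[6,7], y∈[2,9] → 1·7 = 7.
|S1 △ S2| = |S1| + |S2| − 2·|S1∩S2| = 36 + 28 − 14 = 50.00.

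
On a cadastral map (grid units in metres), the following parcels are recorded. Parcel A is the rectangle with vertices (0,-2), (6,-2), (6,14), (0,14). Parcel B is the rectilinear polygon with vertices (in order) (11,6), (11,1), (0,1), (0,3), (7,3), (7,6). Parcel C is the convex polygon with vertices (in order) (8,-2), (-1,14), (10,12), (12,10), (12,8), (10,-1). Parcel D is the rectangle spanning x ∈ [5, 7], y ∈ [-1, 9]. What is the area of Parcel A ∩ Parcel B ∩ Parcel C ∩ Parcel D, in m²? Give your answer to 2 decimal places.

The intersection is the polygon with vertices (6,1.556), (5.188,3), (6,3).
By the shoelace formula its area is 0.59.

0.59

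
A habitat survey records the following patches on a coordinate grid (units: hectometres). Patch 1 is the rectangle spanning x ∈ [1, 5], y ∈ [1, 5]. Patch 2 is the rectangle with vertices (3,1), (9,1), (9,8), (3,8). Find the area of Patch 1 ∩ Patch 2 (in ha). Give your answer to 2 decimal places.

8.00

|Patch 1∩Patch 2|: x∈[3,5], y∈[1,5] → 2·4 = 8.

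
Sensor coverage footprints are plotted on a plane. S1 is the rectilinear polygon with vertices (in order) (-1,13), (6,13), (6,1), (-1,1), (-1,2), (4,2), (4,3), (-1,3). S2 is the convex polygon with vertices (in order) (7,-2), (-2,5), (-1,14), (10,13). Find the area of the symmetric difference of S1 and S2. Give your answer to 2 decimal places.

|S1| = 79, |S2| = 128, |S1∩S2| = 74.5397.
|S1 △ S2| = |S1| + |S2| − 2·|S1∩S2| = 79 + 128 − 149.0794 = 57.92.

57.92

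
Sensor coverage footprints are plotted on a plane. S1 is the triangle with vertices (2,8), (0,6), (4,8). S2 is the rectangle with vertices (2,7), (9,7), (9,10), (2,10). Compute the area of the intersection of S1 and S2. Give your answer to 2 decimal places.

1.00

The intersection is the polygon with vertices (4,8), (2,7), (2,8).
By the shoelace formula its area is 1.00.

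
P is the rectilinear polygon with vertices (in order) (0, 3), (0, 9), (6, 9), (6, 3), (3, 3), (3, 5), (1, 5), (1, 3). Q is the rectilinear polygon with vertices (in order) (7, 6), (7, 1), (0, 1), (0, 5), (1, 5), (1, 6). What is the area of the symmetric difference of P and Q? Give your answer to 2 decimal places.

40.00

|P| = 32, |Q| = 34, |P∩Q| = 13.
|P △ Q| = |P| + |Q| − 2·|P∩Q| = 32 + 34 − 26 = 40.00.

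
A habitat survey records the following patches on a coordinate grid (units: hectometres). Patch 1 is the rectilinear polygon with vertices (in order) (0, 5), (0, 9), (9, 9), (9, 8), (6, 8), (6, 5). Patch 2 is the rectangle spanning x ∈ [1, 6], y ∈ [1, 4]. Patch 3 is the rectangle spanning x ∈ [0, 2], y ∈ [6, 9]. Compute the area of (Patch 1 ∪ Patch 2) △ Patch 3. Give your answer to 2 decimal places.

|Patch 1 ∪ Patch 2| = 42.
|(Patch 1 ∪ Patch 2) ∩ Patch 3| = 6.
|(Patch 1 ∪ Patch 2) △ Patch 3| = 42 + 6 − 12 = 36.00.

36.00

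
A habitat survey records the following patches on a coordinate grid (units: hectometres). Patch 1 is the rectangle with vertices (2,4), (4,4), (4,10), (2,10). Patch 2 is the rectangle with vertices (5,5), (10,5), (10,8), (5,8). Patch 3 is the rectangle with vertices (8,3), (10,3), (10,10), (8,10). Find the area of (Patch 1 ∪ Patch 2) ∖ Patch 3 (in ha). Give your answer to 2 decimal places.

|Patch 1 ∪ Patch 2| = 27.
|(Patch 1 ∪ Patch 2) ∩ Patch 3| = 6.
|(Patch 1 ∪ Patch 2) ∖ Patch 3| = 27 − 6 = 21.00.

21.00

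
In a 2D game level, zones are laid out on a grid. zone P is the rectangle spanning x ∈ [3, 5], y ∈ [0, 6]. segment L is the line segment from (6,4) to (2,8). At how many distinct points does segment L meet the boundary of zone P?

2

The segment meets the boundary at (4,6), (5,5).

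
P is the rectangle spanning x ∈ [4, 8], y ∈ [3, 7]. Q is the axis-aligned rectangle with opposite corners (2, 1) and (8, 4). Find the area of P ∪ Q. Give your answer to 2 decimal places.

By inclusion–exclusion:
Individual areas: |P| = 16, |Q| = 18.
|P∩Q|: x∈[4,8], y∈[3,4] → 4·1 = 4.
|P ∪ Q| = 34 − 4 = 30.00.

30.00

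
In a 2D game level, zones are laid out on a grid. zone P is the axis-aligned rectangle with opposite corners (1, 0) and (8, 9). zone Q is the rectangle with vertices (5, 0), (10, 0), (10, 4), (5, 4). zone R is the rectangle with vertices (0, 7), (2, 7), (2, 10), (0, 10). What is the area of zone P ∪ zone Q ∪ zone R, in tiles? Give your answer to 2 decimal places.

75.00

By inclusion–exclusion:
Individual areas: |zone P| = 63, |zone Q| = 20, |zone R| = 6.
|zone P∩zone Q|: x∈[5,8], y∈[0,4] → 3·4 = 12.
|zone P∩zone R|: x∈[1,2], y∈[7,9] → 1·2 = 2.
|zone Q∩zone R| = 0 (no overlap).
|zone P∩zone Q∩zone R| = 0.
|zone P ∪ zone Q ∪ zone R| = 89 − 14 + 0 = 75.00.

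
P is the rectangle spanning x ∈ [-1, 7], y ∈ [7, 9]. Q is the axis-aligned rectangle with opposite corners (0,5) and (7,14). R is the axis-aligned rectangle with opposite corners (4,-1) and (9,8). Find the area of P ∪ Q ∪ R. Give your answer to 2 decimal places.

101.00

By inclusion–exclusion:
Individual areas: |P| = 16, |Q| = 63, |R| = 45.
|P∩Q|: x∈[0,7], y∈[7,9] → 7·2 = 14.
|P∩R|: x∈[4,7], y∈[7,8] → 3·1 = 3.
|Q∩R|: x∈[4,7], y∈[5,8] → 3·3 = 9.
|P∩Q∩R| = 3.
|P ∪ Q ∪ R| = 124 − 26 + 3 = 101.00.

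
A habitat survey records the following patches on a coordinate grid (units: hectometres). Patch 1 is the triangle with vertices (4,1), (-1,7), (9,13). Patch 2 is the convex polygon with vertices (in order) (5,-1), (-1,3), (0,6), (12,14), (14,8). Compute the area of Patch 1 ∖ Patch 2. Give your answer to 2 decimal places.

|Patch 1| = 45, |Patch 1∩Patch 2| = 32.6932.
|Patch 1 ∖ Patch 2| = |Patch 1| − |Patch 1∩Patch 2| = 45 − 32.6932 = 12.31.

12.31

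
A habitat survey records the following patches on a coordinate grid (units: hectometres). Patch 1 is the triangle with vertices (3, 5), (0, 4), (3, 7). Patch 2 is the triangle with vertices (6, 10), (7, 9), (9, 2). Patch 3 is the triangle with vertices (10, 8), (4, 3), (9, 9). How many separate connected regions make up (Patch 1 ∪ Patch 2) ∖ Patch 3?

(Patch 1 ∪ Patch 2) ∖ Patch 3 splits into 3 disjoint pieces (area 3, area 1.3766, area 0.7334).

3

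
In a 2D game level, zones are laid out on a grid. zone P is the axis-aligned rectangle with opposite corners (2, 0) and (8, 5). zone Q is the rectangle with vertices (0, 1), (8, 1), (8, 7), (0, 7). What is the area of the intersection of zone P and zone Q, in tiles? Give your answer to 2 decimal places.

|zone P∩zone Q|: x∈[2,8], y∈[1,5] → 6·4 = 24.

24.00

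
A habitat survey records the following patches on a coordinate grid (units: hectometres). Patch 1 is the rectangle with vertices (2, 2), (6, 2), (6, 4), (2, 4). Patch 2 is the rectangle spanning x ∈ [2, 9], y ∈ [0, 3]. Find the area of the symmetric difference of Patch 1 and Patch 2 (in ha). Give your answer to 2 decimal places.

21.00

|Patch 1∩Patch 2|: x∈[2,6], y∈[2,3] → 4·1 = 4.
|Patch 1 △ Patch 2| = |Patch 1| + |Patch 2| − 2·|Patch 1∩Patch 2| = 8 + 21 − 8 = 21.00.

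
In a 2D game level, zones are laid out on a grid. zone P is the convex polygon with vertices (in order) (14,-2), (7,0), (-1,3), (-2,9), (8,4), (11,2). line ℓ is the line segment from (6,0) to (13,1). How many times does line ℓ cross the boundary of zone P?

The segment meets the boundary at (11.871,0.839), (6.724,0.103).

2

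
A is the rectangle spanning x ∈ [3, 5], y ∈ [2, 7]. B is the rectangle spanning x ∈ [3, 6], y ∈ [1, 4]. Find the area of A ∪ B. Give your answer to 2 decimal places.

By inclusion–exclusion:
Individual areas: |A| = 10, |B| = 9.
|A∩B|: x∈[3,5], y∈[2,4] → 2·2 = 4.
|A ∪ B| = 19 − 4 = 15.00.

15.00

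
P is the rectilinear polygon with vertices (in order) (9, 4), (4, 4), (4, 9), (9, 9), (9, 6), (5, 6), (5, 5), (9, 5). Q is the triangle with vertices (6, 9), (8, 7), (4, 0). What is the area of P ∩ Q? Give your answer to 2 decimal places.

6.29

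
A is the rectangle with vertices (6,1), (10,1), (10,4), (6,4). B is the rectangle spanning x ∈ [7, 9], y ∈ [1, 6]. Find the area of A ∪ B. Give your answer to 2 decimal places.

16.00

By inclusion–exclusion:
Individual areas: |A| = 12, |B| = 10.
|A∩B|: x∈[7,9], y∈[1,4] → 2·3 = 6.
|A ∪ B| = 22 − 6 = 16.00.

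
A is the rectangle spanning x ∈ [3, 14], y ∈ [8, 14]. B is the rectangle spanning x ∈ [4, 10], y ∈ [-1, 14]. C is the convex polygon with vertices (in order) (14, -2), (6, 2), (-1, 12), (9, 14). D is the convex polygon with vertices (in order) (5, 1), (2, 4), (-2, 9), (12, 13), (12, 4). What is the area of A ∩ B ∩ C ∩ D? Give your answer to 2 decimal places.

21.05

The intersection is the polygon with vertices (4,8), (4,10.714), (9.533,12.295), (10,10.8), (10,8).
By the shoelace formula its area is 21.05.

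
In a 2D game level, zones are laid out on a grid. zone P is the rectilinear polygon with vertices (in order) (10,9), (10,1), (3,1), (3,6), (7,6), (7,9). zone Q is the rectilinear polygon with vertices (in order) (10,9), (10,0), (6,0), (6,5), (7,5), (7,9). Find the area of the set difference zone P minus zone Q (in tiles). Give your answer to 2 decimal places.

16.00

|zone P| = 44, |zone P∩zone Q| = 28.
|zone P ∖ zone Q| = |zone P| − |zone P∩zone Q| = 44 − 28 = 16.00.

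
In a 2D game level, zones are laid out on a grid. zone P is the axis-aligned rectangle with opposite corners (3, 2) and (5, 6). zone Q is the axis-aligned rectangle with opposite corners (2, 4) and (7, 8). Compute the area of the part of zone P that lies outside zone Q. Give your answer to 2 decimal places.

4.00

|zone P∩zone Q|: x∈[3,5], y∈[4,6] → 2·2 = 4.
|zone P| = 8.
|zone P ∖ zone Q| = |zone P| − |zone P∩zone Q| = 8 − 4 = 4.00.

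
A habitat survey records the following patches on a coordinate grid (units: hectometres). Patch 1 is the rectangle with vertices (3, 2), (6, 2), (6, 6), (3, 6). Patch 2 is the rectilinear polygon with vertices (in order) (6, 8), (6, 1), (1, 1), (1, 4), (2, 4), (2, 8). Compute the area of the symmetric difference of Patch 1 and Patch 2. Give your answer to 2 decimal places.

|Patch 1| = 12, |Patch 2| = 31, |Patch 1∩Patch 2| = 12.
|Patch 1 △ Patch 2| = |Patch 1| + |Patch 2| − 2·|Patch 1∩Patch 2| = 12 + 31 − 24 = 19.00.

19.00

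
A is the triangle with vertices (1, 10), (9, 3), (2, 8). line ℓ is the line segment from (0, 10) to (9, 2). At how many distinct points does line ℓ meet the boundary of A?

The segment meets the boundary at (3.273,7.091), (1.8,8.4).

2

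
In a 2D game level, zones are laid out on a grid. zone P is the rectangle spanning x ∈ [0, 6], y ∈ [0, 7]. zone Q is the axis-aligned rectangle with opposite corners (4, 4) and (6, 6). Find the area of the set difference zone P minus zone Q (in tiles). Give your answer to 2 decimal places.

|zone P∩zone Q|: x∈[4,6], y∈[4,6] → 2·2 = 4.
|zone P| = 42.
|zone P ∖ zone Q| = |zone P| − |zone P∩zone Q| = 42 − 4 = 38.00.

38.00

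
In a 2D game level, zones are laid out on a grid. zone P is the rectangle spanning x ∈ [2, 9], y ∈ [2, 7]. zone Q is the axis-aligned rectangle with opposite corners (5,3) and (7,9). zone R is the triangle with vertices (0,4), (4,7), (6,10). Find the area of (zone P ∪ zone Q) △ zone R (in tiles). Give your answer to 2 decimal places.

|zone P ∪ zone Q| = 39.
|(zone P ∪ zone Q) ∩ zone R| = 1.0833.
|(zone P ∪ zone Q) △ zone R| = 39 + 3 − 2.1667 = 39.83.

39.83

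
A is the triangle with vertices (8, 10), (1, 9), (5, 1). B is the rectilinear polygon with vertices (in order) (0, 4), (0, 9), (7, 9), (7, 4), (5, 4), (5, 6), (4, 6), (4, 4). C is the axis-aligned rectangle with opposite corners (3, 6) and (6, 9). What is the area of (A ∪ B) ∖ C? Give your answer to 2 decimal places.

33.75

|A ∪ B| = 42.75.
|(A ∪ B) ∩ C| = 9.
|(A ∪ B) ∖ C| = 42.75 − 9 = 33.75.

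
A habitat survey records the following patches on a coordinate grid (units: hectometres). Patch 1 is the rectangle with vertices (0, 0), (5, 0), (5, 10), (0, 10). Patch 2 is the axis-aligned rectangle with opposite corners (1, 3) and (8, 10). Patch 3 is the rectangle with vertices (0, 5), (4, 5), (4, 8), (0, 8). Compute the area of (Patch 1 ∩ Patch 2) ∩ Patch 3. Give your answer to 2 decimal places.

9.00

The region (Patch 1 ∩ Patch 2) ∩ Patch 3 is the polygon with vertices (1,8), (4,8), (4,5), (1,5).
By the shoelace formula its area is 9.00.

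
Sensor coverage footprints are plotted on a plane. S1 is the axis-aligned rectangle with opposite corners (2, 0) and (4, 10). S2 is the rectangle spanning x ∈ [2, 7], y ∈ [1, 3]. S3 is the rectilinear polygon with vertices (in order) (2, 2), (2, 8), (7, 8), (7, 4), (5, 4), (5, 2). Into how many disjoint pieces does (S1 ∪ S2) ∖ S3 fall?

2

(S1 ∪ S2) ∖ S3 splits into 2 disjoint pieces (area 9, area 4).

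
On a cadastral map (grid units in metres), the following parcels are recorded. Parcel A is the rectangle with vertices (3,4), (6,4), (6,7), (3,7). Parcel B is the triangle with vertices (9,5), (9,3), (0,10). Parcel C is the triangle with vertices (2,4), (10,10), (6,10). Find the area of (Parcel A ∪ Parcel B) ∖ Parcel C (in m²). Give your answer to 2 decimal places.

13.29

|Parcel A ∪ Parcel B| = 16.3143.
|(Parcel A ∪ Parcel B) ∩ Parcel C| = 3.0223.
|(Parcel A ∪ Parcel B) ∖ Parcel C| = 16.3143 − 3.0223 = 13.29.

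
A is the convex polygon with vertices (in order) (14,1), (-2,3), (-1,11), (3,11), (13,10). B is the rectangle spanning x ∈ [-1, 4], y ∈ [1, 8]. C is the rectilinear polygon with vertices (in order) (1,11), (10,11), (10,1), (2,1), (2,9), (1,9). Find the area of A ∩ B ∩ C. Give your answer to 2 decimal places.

The intersection is the polygon with vertices (4,8), (4,2.25), (2,2.5), (2,8).
By the shoelace formula its area is 11.25.

11.25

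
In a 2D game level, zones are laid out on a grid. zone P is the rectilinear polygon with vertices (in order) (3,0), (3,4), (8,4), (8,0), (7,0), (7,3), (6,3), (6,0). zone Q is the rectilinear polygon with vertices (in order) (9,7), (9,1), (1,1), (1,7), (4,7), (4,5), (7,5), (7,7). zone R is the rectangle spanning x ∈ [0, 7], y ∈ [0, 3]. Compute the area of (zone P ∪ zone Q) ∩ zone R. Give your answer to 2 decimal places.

15.00

|zone P ∪ zone Q| = 46.
|(zone P ∪ zone Q) ∩ zone R| = 15.00.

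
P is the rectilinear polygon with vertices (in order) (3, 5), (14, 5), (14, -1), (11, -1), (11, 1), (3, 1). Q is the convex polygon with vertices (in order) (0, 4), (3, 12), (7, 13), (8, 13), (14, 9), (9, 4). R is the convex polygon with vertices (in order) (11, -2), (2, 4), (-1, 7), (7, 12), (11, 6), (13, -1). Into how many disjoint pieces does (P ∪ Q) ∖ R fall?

(P ∪ Q) ∖ R splits into 4 disjoint pieces (area 11.1429, area 4.0833, area 1.4545, area 29.0306).

4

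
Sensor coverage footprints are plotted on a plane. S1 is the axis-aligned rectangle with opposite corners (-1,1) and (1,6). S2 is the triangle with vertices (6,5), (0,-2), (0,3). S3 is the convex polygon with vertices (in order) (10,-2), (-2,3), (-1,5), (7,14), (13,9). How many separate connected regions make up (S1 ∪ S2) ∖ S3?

2

(S1 ∪ S2) ∖ S3 splits into 2 disjoint pieces (area 6.8575, area 0.4444).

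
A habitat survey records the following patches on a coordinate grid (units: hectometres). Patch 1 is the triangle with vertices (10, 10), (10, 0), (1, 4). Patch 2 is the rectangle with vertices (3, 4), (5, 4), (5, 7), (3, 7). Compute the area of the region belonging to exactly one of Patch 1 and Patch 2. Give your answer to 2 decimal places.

|Patch 1| = 45, |Patch 2| = 6, |Patch 1∩Patch 2| = 4.
|Patch 1 △ Patch 2| = |Patch 1| + |Patch 2| − 2·|Patch 1∩Patch 2| = 45 + 6 − 8 = 43.00.

43.00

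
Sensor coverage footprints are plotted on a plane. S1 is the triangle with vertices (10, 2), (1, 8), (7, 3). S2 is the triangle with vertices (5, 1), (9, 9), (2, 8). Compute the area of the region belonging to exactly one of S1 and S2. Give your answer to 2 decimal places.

|S1| = 4.5, |S2| = 26, |S1∩S2| = 2.3001.
|S1 △ S2| = |S1| + |S2| − 2·|S1∩S2| = 4.5 + 26 − 4.6003 = 25.90.

25.90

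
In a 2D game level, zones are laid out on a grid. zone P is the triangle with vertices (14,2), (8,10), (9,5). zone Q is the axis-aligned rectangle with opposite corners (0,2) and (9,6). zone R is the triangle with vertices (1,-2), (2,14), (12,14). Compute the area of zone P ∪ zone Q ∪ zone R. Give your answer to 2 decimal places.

111.56

By inclusion–exclusion:
Individual areas: |zone P| = 11, |zone Q| = 36, |zone R| = 80.
|zone P∩zone Q| = 0.1.
|zone P∩zone R| = 0.3368.
|zone Q∩zone R| = 15.
|zone P∩zone Q∩zone R| = 0.
|zone P ∪ zone Q ∪ zone R| = 127 − 15.4368 + 0 = 111.56.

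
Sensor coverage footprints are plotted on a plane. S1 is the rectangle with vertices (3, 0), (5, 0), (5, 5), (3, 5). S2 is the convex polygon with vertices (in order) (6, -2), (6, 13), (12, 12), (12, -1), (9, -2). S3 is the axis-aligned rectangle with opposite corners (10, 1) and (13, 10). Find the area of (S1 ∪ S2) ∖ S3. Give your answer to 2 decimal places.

|S1 ∪ S2| = 95.5.
|(S1 ∪ S2) ∩ S3| = 18.
|(S1 ∪ S2) ∖ S3| = 95.5 − 18 = 77.50.

77.50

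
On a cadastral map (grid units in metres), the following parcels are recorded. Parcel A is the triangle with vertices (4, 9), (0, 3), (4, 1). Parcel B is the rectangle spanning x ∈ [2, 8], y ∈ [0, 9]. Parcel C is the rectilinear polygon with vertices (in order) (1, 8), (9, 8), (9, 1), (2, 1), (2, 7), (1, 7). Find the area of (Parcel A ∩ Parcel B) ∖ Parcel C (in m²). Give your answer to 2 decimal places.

0.33

|Parcel A ∩ Parcel B| = 12.
|(Parcel A ∩ Parcel B) ∩ Parcel C| = 11.6667.
|(Parcel A ∩ Parcel B) ∖ Parcel C| = 12 − 11.6667 = 0.33.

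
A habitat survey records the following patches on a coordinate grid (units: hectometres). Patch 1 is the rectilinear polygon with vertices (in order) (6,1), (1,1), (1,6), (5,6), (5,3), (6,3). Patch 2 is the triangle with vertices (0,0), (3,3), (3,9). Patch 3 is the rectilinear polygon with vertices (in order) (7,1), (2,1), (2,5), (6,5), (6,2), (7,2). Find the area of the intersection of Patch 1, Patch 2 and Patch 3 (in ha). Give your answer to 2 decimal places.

2.50

The intersection is the polygon with vertices (3,3), (2,2), (2,5), (3,5).
By the shoelace formula its area is 2.50.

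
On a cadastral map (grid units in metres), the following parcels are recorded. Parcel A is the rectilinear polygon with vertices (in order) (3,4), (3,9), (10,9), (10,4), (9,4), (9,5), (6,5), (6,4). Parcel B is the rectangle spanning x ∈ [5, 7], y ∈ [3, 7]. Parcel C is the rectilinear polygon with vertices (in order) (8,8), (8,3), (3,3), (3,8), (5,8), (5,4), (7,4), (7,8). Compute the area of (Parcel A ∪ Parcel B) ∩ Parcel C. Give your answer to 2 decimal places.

13.00

|Parcel A ∪ Parcel B| = 35.
|(Parcel A ∪ Parcel B) ∩ Parcel C| = 13.00.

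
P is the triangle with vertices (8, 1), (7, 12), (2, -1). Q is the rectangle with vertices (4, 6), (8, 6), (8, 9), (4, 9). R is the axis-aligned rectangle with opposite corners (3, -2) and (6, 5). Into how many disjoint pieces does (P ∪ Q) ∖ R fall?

(P ∪ Q) ∖ R splits into 2 disjoint pieces (area 25.1702, area 1.1333).

2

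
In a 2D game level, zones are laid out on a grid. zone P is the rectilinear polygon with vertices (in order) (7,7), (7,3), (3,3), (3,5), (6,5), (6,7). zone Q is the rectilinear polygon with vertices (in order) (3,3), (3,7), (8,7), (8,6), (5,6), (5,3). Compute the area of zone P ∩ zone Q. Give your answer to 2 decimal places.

5.00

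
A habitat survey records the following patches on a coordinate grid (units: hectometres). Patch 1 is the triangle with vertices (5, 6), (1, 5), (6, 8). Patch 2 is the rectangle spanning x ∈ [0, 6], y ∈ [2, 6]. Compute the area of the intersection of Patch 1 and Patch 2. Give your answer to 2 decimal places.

The intersection is the polygon with vertices (1,5), (2.667,6), (5,6).
By the shoelace formula its area is 1.17.

1.17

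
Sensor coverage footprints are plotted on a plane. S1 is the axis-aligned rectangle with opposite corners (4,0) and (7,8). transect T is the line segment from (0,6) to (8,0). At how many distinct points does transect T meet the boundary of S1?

The segment meets the boundary at (7,0.75), (4,3).

2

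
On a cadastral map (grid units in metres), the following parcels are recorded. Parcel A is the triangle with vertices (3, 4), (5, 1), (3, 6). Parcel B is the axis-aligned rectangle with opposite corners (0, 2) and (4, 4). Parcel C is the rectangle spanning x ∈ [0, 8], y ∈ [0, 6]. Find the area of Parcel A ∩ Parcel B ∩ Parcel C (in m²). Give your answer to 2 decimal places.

0.70

The intersection is the polygon with vertices (3.8,4), (4,3.5), (4,2.5), (3,4).
By the shoelace formula its area is 0.70.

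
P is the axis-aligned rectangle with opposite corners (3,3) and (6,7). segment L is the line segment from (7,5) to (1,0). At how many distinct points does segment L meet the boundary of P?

The segment meets the boundary at (4.6,3), (6,4.167).

2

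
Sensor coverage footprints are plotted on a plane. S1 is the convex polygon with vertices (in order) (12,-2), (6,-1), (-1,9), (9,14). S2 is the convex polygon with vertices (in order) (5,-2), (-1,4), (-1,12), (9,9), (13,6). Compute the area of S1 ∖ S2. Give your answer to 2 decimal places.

35.48

|S1| = 114, |S1∩S2| = 78.5161.
|S1 ∖ S2| = |S1| − |S1∩S2| = 114 − 78.5161 = 35.48.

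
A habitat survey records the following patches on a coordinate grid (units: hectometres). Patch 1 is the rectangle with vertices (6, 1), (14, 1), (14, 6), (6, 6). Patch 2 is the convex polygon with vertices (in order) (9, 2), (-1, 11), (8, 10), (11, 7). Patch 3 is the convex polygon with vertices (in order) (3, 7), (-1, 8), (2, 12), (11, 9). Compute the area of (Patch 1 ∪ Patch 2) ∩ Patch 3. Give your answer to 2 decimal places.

The region (Patch 1 ∪ Patch 2) ∩ Patch 3 is the polygon with vertices (0.343,9.791), (1.077,10.769), (8,10), (9.4,8.6), (3.348,7.087).
By the shoelace formula its area is 19.63.

19.63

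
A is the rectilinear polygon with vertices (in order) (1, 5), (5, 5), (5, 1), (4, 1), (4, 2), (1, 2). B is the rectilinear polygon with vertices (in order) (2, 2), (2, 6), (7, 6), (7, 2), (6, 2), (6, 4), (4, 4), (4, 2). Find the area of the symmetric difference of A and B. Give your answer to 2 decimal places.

15.00

|A| = 13, |B| = 16, |A∩B| = 7.
|A △ B| = |A| + |B| − 2·|A∩B| = 13 + 16 − 14 = 15.00.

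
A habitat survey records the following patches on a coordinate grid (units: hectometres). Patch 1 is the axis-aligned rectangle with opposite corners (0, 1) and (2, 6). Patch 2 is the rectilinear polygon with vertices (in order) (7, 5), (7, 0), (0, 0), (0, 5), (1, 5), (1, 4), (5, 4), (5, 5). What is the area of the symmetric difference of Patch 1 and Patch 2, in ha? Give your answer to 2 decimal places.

27.00

|Patch 1| = 10, |Patch 2| = 31, |Patch 1∩Patch 2| = 7.
|Patch 1 △ Patch 2| = |Patch 1| + |Patch 2| − 2·|Patch 1∩Patch 2| = 10 + 31 − 14 = 27.00.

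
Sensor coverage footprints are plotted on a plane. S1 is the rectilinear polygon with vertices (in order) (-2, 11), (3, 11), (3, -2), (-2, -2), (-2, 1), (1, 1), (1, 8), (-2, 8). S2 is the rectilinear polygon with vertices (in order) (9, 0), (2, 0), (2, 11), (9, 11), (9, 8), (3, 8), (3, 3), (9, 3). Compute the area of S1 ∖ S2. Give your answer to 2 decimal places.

|S1| = 44, |S1∩S2| = 11.
|S1 ∖ S2| = |S1| − |S1∩S2| = 44 − 11 = 33.00.

33.00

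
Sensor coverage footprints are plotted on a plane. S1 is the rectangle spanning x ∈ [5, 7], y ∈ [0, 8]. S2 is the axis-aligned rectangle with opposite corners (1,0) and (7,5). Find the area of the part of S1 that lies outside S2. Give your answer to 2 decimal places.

|S1∩S2|: x∈[5,7], y∈[0,5] → 2·5 = 10.
|S1| = 16.
|S1 ∖ S2| = |S1| − |S1∩S2| = 16 − 10 = 6.00.

6.00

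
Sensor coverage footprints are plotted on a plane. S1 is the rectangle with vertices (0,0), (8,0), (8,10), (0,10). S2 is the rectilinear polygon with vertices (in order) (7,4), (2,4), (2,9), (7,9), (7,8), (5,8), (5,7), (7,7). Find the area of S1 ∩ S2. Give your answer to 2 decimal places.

The intersection is the polygon with vertices (2,4), (2,9), (7,9), (7,8), (5,8), (5,7), (7,7), (7,4).
By the shoelace formula its area is 23.00.

23.00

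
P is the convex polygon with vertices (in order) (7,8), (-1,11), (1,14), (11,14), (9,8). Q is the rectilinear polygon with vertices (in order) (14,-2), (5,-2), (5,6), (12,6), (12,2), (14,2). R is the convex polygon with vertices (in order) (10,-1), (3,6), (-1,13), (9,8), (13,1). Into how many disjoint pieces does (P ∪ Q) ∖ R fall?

4

(P ∪ Q) ∖ R splits into 4 disjoint pieces (area 0.8392, area 39, area 27.7857, area 3.0179).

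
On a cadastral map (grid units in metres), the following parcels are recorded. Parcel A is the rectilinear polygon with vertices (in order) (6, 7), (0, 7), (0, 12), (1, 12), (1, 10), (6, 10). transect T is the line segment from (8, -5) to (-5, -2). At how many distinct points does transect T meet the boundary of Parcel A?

0

The segment lies entirely outside Parcel A and never meets its boundary.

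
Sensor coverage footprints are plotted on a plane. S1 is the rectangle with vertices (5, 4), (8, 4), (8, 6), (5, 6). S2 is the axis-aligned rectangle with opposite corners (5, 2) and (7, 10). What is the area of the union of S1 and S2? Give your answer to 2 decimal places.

18.00

By inclusion–exclusion:
Individual areas: |S1| = 6, |S2| = 16.
|S1∩S2|: x∈[5,7], y∈[4,6] → 2·2 = 4.
|S1 ∪ S2| = 22 − 4 = 18.00.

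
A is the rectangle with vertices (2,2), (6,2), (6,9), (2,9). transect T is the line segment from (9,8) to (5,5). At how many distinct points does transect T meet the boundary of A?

The segment meets the boundary at (6,5.75).

1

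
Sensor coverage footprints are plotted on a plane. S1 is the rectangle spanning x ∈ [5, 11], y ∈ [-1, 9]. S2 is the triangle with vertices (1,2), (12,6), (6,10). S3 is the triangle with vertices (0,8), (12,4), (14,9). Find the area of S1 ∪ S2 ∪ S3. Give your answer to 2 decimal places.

By inclusion–exclusion:
Individual areas: |S1| = 60, |S2| = 34, |S3| = 34.
|S1∩S2| = 22.5314.
|S1∩S3| = 19.4286.
|S2∩S3| = 16.7878.
|S1∩S2∩S3| = 15.1687.
|S1 ∪ S2 ∪ S3| = 128 − 58.7478 + 15.1687 = 84.42.

84.42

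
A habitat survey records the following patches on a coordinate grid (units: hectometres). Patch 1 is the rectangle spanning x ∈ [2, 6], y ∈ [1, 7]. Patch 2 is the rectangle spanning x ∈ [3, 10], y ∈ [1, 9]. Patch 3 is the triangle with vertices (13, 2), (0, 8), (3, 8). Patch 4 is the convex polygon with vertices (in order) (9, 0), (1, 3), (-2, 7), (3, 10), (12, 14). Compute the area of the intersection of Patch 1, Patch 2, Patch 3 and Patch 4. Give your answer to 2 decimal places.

The intersection is the polygon with vertices (3,6.615), (3,7), (4.667,7), (6,6.2), (6,5.231).
By the shoelace formula its area is 2.70.

2.70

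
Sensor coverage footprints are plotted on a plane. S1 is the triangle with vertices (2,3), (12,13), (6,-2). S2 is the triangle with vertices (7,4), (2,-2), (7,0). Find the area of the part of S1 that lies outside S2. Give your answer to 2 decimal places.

|S1| = 45, |S1∩S2| = 7.4668.
|S1 ∖ S2| = |S1| − |S1∩S2| = 45 − 7.4668 = 37.53.

37.53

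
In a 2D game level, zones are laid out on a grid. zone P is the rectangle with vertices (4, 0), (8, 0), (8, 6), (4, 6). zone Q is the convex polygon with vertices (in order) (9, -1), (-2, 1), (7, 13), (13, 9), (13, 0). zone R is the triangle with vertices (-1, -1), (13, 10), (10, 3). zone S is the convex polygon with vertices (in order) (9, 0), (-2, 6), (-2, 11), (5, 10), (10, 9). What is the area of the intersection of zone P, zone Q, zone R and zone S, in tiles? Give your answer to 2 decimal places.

The intersection is the polygon with vertices (7.909,6), (8,6), (8,2.273), (6.1,1.582), (4,2.727), (4,2.929).
By the shoelace formula its area is 9.81.

9.81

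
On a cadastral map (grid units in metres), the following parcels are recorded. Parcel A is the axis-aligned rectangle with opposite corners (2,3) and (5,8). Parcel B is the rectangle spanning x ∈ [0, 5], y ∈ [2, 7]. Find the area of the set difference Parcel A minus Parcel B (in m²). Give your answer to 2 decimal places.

|Parcel A∩Parcel B|: x∈[2,5], y∈[3,7] → 3·4 = 12.
|Parcel A| = 15.
|Parcel A ∖ Parcel B| = |Parcel A| − |Parcel A∩Parcel B| = 15 − 12 = 3.00.

3.00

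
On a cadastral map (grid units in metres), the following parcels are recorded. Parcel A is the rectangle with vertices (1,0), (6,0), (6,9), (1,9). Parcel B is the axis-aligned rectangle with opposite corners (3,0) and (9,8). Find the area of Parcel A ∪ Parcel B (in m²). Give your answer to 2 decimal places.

69.00

By inclusion–exclusion:
Individual areas: |Parcel A| = 45, |Parcel B| = 48.
|Parcel A∩Parcel B|: x∈[3,6], y∈[0,8] → 3·8 = 24.
|Parcel A ∪ Parcel B| = 93 − 24 = 69.00.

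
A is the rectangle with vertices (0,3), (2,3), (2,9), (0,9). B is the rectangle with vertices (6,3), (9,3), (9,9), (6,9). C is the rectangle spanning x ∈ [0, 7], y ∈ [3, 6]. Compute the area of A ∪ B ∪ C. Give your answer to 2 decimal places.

By inclusion–exclusion:
Individual areas: |A| = 12, |B| = 18, |C| = 21.
|A∩B| = 0 (no overlap).
|A∩C|: x∈[0,2], y∈[3,6] → 2·3 = 6.
|B∩C|: x∈[6,7], y∈[3,6] → 1·3 = 3.
|A∩B∩C| = 0.
|A ∪ B ∪ C| = 51 − 9 + 0 = 42.00.

42.00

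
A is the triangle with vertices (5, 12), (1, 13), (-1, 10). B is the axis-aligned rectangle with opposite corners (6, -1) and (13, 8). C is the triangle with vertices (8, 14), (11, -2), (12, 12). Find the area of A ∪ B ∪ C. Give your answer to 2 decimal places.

86.18

By inclusion–exclusion:
Individual areas: |A| = 7, |B| = 63, |C| = 29.
|A∩B| = 0.
|A∩C| = 0.
|B∩C| = 12.817.
|A∩B∩C| = 0.
|A ∪ B ∪ C| = 99 − 12.817 + 0 = 86.18.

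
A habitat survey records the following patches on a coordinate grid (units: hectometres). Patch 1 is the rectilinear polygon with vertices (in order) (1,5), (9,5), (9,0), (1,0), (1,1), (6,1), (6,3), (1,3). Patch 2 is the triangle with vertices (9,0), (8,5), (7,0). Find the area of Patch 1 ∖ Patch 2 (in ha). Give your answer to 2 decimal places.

25.00

|Patch 1| = 30, |Patch 1∩Patch 2| = 5.
|Patch 1 ∖ Patch 2| = |Patch 1| − |Patch 1∩Patch 2| = 30 − 5 = 25.00.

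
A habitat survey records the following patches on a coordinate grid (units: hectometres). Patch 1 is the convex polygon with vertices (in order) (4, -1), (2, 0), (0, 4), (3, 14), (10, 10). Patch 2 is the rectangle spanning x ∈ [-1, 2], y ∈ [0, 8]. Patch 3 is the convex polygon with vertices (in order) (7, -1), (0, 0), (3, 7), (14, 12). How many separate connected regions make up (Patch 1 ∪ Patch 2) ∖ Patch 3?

2

(Patch 1 ∪ Patch 2) ∖ Patch 3 splits into 2 disjoint pieces (area 50.7797, area 0.3036).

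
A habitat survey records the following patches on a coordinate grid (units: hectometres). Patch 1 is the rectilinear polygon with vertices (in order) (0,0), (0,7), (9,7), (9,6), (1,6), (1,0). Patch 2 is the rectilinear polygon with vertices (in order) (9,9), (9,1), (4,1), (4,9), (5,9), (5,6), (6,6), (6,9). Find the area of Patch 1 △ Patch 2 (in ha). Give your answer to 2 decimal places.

|Patch 1| = 15, |Patch 2| = 37, |Patch 1∩Patch 2| = 4.
|Patch 1 △ Patch 2| = |Patch 1| + |Patch 2| − 2·|Patch 1∩Patch 2| = 15 + 37 − 8 = 44.00.

44.00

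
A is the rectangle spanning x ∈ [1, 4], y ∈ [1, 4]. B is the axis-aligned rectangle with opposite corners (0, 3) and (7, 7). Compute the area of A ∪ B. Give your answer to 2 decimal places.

By inclusion–exclusion:
Individual areas: |A| = 9, |B| = 28.
|A∩B|: x∈[1,4], y∈[3,4] → 3·1 = 3.
|A ∪ B| = 37 − 3 = 34.00.

34.00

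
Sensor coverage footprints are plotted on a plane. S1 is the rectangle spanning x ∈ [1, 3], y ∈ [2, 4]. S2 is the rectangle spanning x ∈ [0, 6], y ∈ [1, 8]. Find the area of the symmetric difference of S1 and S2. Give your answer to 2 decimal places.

|S1∩S2|: x∈[1,3], y∈[2,4] → 2·2 = 4.
|S1 △ S2| = |S1| + |S2| − 2·|S1∩S2| = 4 + 42 − 8 = 38.00.

38.00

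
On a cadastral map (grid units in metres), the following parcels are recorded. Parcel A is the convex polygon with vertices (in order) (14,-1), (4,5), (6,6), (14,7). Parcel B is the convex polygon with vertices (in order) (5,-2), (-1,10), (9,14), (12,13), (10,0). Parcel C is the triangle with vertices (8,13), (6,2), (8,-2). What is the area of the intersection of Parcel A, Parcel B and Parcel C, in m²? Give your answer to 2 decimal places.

The intersection is the polygon with vertices (8,6.25), (8,2.6), (6.295,3.623), (6.744,6.093).
By the shoelace formula its area is 4.63.

4.63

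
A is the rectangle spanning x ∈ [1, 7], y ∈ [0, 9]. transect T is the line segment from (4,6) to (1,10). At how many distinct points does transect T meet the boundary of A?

The segment meets the boundary at (1.75,9).

1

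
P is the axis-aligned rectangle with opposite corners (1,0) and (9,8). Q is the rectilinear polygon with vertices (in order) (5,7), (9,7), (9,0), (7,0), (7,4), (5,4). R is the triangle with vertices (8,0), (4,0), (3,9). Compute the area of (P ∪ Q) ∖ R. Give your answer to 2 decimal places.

46.22

|P ∪ Q| = 64.
|(P ∪ Q) ∩ R| = 17.7778.
|(P ∪ Q) ∖ R| = 64 − 17.7778 = 46.22.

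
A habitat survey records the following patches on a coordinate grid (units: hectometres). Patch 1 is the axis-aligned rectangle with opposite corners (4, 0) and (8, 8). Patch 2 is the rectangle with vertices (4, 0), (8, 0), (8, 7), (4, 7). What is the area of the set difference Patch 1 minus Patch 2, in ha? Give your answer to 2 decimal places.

|Patch 1∩Patch 2|: x∈[4,8], y∈[0,7] → 4·7 = 28.
|Patch 1| = 32.
|Patch 1 ∖ Patch 2| = |Patch 1| − |Patch 1∩Patch 2| = 32 − 28 = 4.00.

4.00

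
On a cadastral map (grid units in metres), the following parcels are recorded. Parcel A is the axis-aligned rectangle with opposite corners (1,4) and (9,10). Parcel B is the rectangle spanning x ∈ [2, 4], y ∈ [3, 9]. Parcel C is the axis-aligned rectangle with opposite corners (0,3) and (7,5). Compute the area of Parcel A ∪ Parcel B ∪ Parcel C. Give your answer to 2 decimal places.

By inclusion–exclusion:
Individual areas: |Parcel A| = 48, |Parcel B| = 12, |Parcel C| = 14.
|Parcel A∩Parcel B|: x∈[2,4], y∈[4,9] → 2·5 = 10.
|Parcel A∩Parcel C|: x∈[1,7], y∈[4,5] → 6·1 = 6.
|Parcel B∩Parcel C|: x∈[2,4], y∈[3,5] → 2·2 = 4.
|Parcel A∩Parcel B∩Parcel C| = 2.
|Parcel A ∪ Parcel B ∪ Parcel C| = 74 − 20 + 2 = 56.00.

56.00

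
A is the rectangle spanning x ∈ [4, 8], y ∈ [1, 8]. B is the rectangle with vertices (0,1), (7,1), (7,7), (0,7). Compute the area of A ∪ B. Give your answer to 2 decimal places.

By inclusion–exclusion:
Individual areas: |A| = 28, |B| = 42.
|A∩B|: x∈[4,7], y∈[1,7] → 3·6 = 18.
|A ∪ B| = 70 − 18 = 52.00.

52.00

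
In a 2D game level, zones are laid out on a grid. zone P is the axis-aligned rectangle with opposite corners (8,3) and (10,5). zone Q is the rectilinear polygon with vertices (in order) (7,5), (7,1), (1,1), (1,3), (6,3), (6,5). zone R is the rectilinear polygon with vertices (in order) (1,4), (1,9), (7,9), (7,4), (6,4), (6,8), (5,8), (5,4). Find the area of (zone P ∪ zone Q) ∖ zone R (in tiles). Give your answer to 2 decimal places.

17.00

|zone P ∪ zone Q| = 18.
|(zone P ∪ zone Q) ∩ zone R| = 1.
|(zone P ∪ zone Q) ∖ zone R| = 18 − 1 = 17.00.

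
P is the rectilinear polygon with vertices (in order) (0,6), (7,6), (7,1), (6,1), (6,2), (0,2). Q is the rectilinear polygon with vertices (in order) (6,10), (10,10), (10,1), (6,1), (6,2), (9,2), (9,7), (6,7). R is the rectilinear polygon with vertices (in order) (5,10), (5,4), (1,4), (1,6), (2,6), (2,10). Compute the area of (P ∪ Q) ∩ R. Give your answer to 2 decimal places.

The region (P ∪ Q) ∩ R is the polygon with vertices (2,6), (5,6), (5,4), (1,4), (1,6).
By the shoelace formula its area is 8.00.

8.00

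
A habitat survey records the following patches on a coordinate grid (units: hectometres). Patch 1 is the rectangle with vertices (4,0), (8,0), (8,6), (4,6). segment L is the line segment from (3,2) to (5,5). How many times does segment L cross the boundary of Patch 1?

The segment meets the boundary at (4,3.5).

1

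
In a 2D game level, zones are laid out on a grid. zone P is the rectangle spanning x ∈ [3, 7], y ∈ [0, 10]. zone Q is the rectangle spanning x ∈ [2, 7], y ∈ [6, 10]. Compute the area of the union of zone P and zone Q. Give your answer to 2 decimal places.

44.00

By inclusion–exclusion:
Individual areas: |zone P| = 40, |zone Q| = 20.
|zone P∩zone Q|: x∈[3,7], y∈[6,10] → 4·4 = 16.
|zone P ∪ zone Q| = 60 − 16 = 44.00.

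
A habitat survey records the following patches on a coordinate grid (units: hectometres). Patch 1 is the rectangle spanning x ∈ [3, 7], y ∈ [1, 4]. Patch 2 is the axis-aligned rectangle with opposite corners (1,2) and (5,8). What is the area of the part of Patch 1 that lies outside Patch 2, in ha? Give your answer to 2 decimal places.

8.00

|Patch 1∩Patch 2|: x∈[3,5], y∈[2,4] → 2·2 = 4.
|Patch 1| = 12.
|Patch 1 ∖ Patch 2| = |Patch 1| − |Patch 1∩Patch 2| = 12 − 4 = 8.00.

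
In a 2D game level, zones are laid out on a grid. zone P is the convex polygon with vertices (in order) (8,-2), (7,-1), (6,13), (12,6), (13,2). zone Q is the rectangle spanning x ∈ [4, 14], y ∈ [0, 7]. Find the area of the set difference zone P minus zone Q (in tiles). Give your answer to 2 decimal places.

|zone P| = 56.5, |zone P∩zone Q| = 38.3214.
|zone P ∖ zone Q| = |zone P| − |zone P∩zone Q| = 56.5 − 38.3214 = 18.18.

18.18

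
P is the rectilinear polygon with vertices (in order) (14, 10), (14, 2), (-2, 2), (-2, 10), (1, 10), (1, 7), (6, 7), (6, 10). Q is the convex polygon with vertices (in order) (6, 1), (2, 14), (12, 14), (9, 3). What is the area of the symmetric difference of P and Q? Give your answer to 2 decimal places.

|P| = 113, |Q| = 78.5, |P∩Q| = 35.3164.
|P △ Q| = |P| + |Q| − 2·|P∩Q| = 113 + 78.5 − 70.6329 = 120.87.

120.87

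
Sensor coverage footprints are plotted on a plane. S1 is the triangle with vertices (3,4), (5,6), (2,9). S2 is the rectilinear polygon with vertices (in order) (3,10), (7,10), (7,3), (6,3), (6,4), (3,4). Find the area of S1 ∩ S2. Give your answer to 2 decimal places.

4.00

The intersection is the polygon with vertices (5,6), (3,4), (3,8).
By the shoelace formula its area is 4.00.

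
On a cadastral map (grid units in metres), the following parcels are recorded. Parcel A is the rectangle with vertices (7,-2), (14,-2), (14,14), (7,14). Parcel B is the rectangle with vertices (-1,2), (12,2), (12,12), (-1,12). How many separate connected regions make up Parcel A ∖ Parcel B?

1

Parcel A ∖ Parcel B is a single connected region.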